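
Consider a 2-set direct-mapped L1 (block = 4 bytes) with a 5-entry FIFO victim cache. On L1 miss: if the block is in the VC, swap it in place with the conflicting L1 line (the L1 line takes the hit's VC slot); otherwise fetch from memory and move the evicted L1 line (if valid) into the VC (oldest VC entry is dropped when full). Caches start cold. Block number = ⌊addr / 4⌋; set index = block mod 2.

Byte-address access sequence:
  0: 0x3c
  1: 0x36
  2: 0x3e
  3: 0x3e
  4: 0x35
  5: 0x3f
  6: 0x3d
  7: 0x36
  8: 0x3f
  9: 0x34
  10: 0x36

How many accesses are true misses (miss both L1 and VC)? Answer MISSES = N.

MISSES = 2

#0 0x3c→b15/s1 MISS; vc=[]
#1 0x36→b13/s1 MISS; vc=[15]
#2 0x3e→b15/s1 VC-HIT; vc=[13]
#3 0x3e→b15/s1 L1-HIT; vc=[13]
#4 0x35→b13/s1 VC-HIT; vc=[15]
#5 0x3f→b15/s1 VC-HIT; vc=[13]
#6 0x3d→b15/s1 L1-HIT; vc=[13]
#7 0x36→b13/s1 VC-HIT; vc=[15]
#8 0x3f→b15/s1 VC-HIT; vc=[13]
#9 0x34→b13/s1 VC-HIT; vc=[15]
#10 0x36→b13/s1 L1-HIT; vc=[15]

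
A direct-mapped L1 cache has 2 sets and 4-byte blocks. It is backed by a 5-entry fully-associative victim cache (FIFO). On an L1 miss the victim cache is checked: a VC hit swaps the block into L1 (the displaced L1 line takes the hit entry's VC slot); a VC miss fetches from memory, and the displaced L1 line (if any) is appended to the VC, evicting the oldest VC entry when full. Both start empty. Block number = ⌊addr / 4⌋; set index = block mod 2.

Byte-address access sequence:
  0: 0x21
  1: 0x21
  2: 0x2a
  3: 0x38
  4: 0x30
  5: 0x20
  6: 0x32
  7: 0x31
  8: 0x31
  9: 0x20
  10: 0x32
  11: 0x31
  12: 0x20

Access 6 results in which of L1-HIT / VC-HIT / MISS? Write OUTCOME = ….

OUTCOME = VC-HIT

  [0] addr=0x21 blk=8 s=0: MISS | VC []
  [1] addr=0x21 blk=8 s=0: L1-HIT | VC []
  [2] addr=0x2a blk=10 s=0: MISS | VC [8]
  [3] addr=0x38 blk=14 s=0: MISS | VC [8, 10]
  [4] addr=0x30 blk=12 s=0: MISS | VC [8, 10, 14]
  [5] addr=0x20 blk=8 s=0: VC-HIT | VC [12, 10, 14]
  [6] addr=0x32 blk=12 s=0: VC-HIT | VC [8, 10, 14]
  [7] addr=0x31 blk=12 s=0: L1-HIT | VC [8, 10, 14]
  [8] addr=0x31 blk=12 s=0: L1-HIT | VC [8, 10, 14]
  [9] addr=0x20 blk=8 s=0: VC-HIT | VC [12, 10, 14]
  [10] addr=0x32 blk=12 s=0: VC-HIT | VC [8, 10, 14]
  [11] addr=0x31 blk=12 s=0: L1-HIT | VC [8, 10, 14]
  [12] addr=0x20 blk=8 s=0: VC-HIT | VC [12, 10, 14]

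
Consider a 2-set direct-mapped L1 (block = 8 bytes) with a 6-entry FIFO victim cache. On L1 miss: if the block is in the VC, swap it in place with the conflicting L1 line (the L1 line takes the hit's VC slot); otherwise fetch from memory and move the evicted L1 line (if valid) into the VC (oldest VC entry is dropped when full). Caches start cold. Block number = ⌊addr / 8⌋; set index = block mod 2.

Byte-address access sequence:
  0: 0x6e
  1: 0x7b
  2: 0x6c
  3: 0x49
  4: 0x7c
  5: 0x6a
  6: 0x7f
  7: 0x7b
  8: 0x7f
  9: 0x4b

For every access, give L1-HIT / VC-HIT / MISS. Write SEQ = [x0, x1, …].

SEQ = [MISS, MISS, VC-HIT, MISS, VC-HIT, VC-HIT, VC-HIT, L1-HIT, L1-HIT, VC-HIT]

0: 0x6e (blk 13, set 1) → MISS  vc=[]
1: 0x7b (blk 15, set 1) → MISS  vc=[13]
2: 0x6c (blk 13, set 1) → VC-HIT  vc=[15]
3: 0x49 (blk 9, set 1) → MISS  vc=[15, 13]
4: 0x7c (blk 15, set 1) → VC-HIT  vc=[9, 13]
5: 0x6a (blk 13, set 1) → VC-HIT  vc=[9, 15]
6: 0x7f (blk 15, set 1) → VC-HIT  vc=[9, 13]
7: 0x7b (blk 15, set 1) → L1-HIT  vc=[9, 13]
8: 0x7f (blk 15, set 1) → L1-HIT  vc=[9, 13]
9: 0x4b (blk 9, set 1) → VC-HIT  vc=[15, 13]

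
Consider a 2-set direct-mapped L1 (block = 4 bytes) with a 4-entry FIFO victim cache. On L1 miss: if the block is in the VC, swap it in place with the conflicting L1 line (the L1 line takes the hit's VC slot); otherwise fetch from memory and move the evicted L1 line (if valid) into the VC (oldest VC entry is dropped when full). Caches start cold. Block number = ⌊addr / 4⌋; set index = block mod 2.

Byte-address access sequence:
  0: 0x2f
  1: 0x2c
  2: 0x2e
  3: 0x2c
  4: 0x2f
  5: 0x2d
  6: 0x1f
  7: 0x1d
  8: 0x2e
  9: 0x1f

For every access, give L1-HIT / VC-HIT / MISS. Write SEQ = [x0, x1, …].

0: 0x2f (blk 11, set 1) → MISS  vc=[]
1: 0x2c (blk 11, set 1) → L1-HIT  vc=[]
2: 0x2e (blk 11, set 1) → L1-HIT  vc=[]
3: 0x2c (blk 11, set 1) → L1-HIT  vc=[]
4: 0x2f (blk 11, set 1) → L1-HIT  vc=[]
5: 0x2d (blk 11, set 1) → L1-HIT  vc=[]
6: 0x1f (blk 7, set 1) → MISS  vc=[11]
7: 0x1d (blk 7, set 1) → L1-HIT  vc=[11]
8: 0x2e (blk 11, set 1) → VC-HIT  vc=[7]
9: 0x1f (blk 7, set 1) → VC-HIT  vc=[11]

SEQ = [MISS, L1-HIT, L1-HIT, L1-HIT, L1-HIT, L1-HIT, MISS, L1-HIT, VC-HIT, VC-HIT]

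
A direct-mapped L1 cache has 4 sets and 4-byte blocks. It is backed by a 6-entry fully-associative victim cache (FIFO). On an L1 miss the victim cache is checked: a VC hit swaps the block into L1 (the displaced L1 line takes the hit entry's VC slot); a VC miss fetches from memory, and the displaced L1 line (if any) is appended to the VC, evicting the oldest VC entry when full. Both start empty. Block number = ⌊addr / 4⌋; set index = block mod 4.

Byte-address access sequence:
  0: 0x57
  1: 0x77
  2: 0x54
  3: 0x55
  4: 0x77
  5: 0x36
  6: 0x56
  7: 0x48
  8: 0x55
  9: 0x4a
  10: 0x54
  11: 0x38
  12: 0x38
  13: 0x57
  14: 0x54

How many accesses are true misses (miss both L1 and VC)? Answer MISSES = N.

0: 0x57 (blk 21, set 1) → MISS  vc=[]
1: 0x77 (blk 29, set 1) → MISS  vc=[21]
2: 0x54 (blk 21, set 1) → VC-HIT  vc=[29]
3: 0x55 (blk 21, set 1) → L1-HIT  vc=[29]
4: 0x77 (blk 29, set 1) → VC-HIT  vc=[21]
5: 0x36 (blk 13, set 1) → MISS  vc=[21, 29]
6: 0x56 (blk 21, set 1) → VC-HIT  vc=[13, 29]
7: 0x48 (blk 18, set 2) → MISS  vc=[13, 29]
8: 0x55 (blk 21, set 1) → L1-HIT  vc=[13, 29]
9: 0x4a (blk 18, set 2) → L1-HIT  vc=[13, 29]
10: 0x54 (blk 21, set 1) → L1-HIT  vc=[13, 29]
11: 0x38 (blk 14, set 2) → MISS  vc=[13, 29, 18]
12: 0x38 (blk 14, set 2) → L1-HIT  vc=[13, 29, 18]
13: 0x57 (blk 21, set 1) → L1-HIT  vc=[13, 29, 18]
14: 0x54 (blk 21, set 1) → L1-HIT  vc=[13, 29, 18]

MISSES = 5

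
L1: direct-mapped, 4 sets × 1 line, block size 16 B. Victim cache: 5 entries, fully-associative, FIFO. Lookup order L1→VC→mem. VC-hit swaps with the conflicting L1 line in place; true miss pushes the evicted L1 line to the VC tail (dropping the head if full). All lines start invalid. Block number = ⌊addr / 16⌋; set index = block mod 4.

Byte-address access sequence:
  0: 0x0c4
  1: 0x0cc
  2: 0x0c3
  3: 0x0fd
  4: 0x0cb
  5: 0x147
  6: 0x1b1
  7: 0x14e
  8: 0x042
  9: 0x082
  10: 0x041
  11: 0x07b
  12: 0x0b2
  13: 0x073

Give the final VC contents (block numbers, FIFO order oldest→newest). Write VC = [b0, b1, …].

VC = [15, 20, 8, 27, 11]

  [0] addr=0xc4 blk=12 s=0: MISS | VC []
  [1] addr=0xcc blk=12 s=0: L1-HIT | VC []
  [2] addr=0xc3 blk=12 s=0: L1-HIT | VC []
  [3] addr=0xfd blk=15 s=3: MISS | VC []
  [4] addr=0xcb blk=12 s=0: L1-HIT | VC []
  [5] addr=0x147 blk=20 s=0: MISS | VC [12]
  [6] addr=0x1b1 blk=27 s=3: MISS | VC [12, 15]
  [7] addr=0x14e blk=20 s=0: L1-HIT | VC [12, 15]
  [8] addr=0x42 blk=4 s=0: MISS | VC [12, 15, 20]
  [9] addr=0x82 blk=8 s=0: MISS | VC [12, 15, 20, 4]
  [10] addr=0x41 blk=4 s=0: VC-HIT | VC [12, 15, 20, 8]
  [11] addr=0x7b blk=7 s=3: MISS | VC [12, 15, 20, 8, 27]
  [12] addr=0xb2 blk=11 s=3: MISS | VC [15, 20, 8, 27, 7]
  [13] addr=0x73 blk=7 s=3: VC-HIT | VC [15, 20, 8, 27, 11]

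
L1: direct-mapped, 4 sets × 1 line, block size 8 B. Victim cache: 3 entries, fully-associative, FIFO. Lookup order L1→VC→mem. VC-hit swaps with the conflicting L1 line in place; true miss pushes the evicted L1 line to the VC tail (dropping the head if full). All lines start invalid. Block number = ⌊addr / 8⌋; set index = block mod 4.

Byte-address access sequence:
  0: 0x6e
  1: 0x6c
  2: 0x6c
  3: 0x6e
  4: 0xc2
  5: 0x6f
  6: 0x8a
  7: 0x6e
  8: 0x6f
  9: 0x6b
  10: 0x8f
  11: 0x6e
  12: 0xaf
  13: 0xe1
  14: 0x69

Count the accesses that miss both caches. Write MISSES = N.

  [0] addr=0x6e blk=13 s=1: MISS | VC []
  [1] addr=0x6c blk=13 s=1: L1-HIT | VC []
  [2] addr=0x6c blk=13 s=1: L1-HIT | VC []
  [3] addr=0x6e blk=13 s=1: L1-HIT | VC []
  [4] addr=0xc2 blk=24 s=0: MISS | VC []
  [5] addr=0x6f blk=13 s=1: L1-HIT | VC []
  [6] addr=0x8a blk=17 s=1: MISS | VC [13]
  [7] addr=0x6e blk=13 s=1: VC-HIT | VC [17]
  [8] addr=0x6f blk=13 s=1: L1-HIT | VC [17]
  [9] addr=0x6b blk=13 s=1: L1-HIT | VC [17]
  [10] addr=0x8f blk=17 s=1: VC-HIT | VC [13]
  [11] addr=0x6e blk=13 s=1: VC-HIT | VC [17]
  [12] addr=0xaf blk=21 s=1: MISS | VC [17, 13]
  [13] addr=0xe1 blk=28 s=0: MISS | VC [17, 13, 24]
  [14] addr=0x69 blk=13 s=1: VC-HIT | VC [17, 21, 24]

MISSES = 5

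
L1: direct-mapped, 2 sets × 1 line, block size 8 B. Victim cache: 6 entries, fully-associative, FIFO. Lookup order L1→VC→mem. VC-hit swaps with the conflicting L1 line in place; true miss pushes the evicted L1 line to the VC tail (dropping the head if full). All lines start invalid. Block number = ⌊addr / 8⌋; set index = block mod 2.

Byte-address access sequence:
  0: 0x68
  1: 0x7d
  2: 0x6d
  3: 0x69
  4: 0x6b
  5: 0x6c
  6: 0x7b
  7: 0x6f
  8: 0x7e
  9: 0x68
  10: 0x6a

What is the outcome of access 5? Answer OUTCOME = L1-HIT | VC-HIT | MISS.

0: 0x68 (blk 13, set 1) → MISS  vc=[]
1: 0x7d (blk 15, set 1) → MISS  vc=[13]
2: 0x6d (blk 13, set 1) → VC-HIT  vc=[15]
3: 0x69 (blk 13, set 1) → L1-HIT  vc=[15]
4: 0x6b (blk 13, set 1) → L1-HIT  vc=[15]
5: 0x6c (blk 13, set 1) → L1-HIT  vc=[15]
6: 0x7b (blk 15, set 1) → VC-HIT  vc=[13]
7: 0x6f (blk 13, set 1) → VC-HIT  vc=[15]
8: 0x7e (blk 15, set 1) → VC-HIT  vc=[13]
9: 0x68 (blk 13, set 1) → VC-HIT  vc=[15]
10: 0x6a (blk 13, set 1) → L1-HIT  vc=[15]

OUTCOME = L1-HIT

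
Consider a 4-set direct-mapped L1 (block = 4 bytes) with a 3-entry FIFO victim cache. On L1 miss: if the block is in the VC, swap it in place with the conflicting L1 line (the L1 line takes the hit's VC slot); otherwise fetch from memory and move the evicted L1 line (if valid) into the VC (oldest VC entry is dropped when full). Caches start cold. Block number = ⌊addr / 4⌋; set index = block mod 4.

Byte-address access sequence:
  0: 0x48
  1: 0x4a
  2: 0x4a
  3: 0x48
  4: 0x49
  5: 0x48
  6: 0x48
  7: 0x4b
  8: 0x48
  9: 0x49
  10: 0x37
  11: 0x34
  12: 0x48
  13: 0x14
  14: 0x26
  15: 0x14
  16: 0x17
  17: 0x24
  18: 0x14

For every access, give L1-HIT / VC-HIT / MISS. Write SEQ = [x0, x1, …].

  [0] addr=0x48 blk=18 s=2: MISS | VC []
  [1] addr=0x4a blk=18 s=2: L1-HIT | VC []
  [2] addr=0x4a blk=18 s=2: L1-HIT | VC []
  [3] addr=0x48 blk=18 s=2: L1-HIT | VC []
  [4] addr=0x49 blk=18 s=2: L1-HIT | VC []
  [5] addr=0x48 blk=18 s=2: L1-HIT | VC []
  [6] addr=0x48 blk=18 s=2: L1-HIT | VC []
  [7] addr=0x4b blk=18 s=2: L1-HIT | VC []
  [8] addr=0x48 blk=18 s=2: L1-HIT | VC []
  [9] addr=0x49 blk=18 s=2: L1-HIT | VC []
  [10] addr=0x37 blk=13 s=1: MISS | VC []
  [11] addr=0x34 blk=13 s=1: L1-HIT | VC []
  [12] addr=0x48 blk=18 s=2: L1-HIT | VC []
  [13] addr=0x14 blk=5 s=1: MISS | VC [13]
  [14] addr=0x26 blk=9 s=1: MISS | VC [13, 5]
  [15] addr=0x14 blk=5 s=1: VC-HIT | VC [13, 9]
  [16] addr=0x17 blk=5 s=1: L1-HIT | VC [13, 9]
  [17] addr=0x24 blk=9 s=1: VC-HIT | VC [13, 5]
  [18] addr=0x14 blk=5 s=1: VC-HIT | VC [13, 9]

SEQ = [MISS, L1-HIT, L1-HIT, L1-HIT, L1-HIT, L1-HIT, L1-HIT, L1-HIT, L1-HIT, L1-HIT, MISS, L1-HIT, L1-HIT, MISS, MISS, VC-HIT, L1-HIT, VC-HIT, VC-HIT]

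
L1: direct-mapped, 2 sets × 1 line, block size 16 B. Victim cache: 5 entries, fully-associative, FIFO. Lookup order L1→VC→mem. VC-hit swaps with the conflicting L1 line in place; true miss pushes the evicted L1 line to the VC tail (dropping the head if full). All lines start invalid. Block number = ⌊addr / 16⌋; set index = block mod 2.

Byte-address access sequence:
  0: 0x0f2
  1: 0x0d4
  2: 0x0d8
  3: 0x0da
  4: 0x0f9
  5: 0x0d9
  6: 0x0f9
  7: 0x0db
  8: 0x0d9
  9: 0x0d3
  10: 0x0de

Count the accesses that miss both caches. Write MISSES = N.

0: 0xf2 (blk 15, set 1) → MISS  vc=[]
1: 0xd4 (blk 13, set 1) → MISS  vc=[15]
2: 0xd8 (blk 13, set 1) → L1-HIT  vc=[15]
3: 0xda (blk 13, set 1) → L1-HIT  vc=[15]
4: 0xf9 (blk 15, set 1) → VC-HIT  vc=[13]
5: 0xd9 (blk 13, set 1) → VC-HIT  vc=[15]
6: 0xf9 (blk 15, set 1) → VC-HIT  vc=[13]
7: 0xdb (blk 13, set 1) → VC-HIT  vc=[15]
8: 0xd9 (blk 13, set 1) → L1-HIT  vc=[15]
9: 0xd3 (blk 13, set 1) → L1-HIT  vc=[15]
10: 0xde (blk 13, set 1) → L1-HIT  vc=[15]

MISSES = 2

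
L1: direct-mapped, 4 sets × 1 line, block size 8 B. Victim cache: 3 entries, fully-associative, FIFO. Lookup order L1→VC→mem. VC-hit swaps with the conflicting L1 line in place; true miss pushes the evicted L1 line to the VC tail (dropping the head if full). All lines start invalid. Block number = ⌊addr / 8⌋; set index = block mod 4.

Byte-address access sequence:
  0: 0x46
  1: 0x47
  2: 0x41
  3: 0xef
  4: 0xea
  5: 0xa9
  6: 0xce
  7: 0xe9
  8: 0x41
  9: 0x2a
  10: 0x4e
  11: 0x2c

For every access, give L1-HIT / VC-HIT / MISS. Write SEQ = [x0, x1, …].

SEQ = [MISS, L1-HIT, L1-HIT, MISS, L1-HIT, MISS, MISS, VC-HIT, L1-HIT, MISS, MISS, VC-HIT]

#0 0x46→b8/s0 MISS; vc=[]
#1 0x47→b8/s0 L1-HIT; vc=[]
#2 0x41→b8/s0 L1-HIT; vc=[]
#3 0xef→b29/s1 MISS; vc=[]
#4 0xea→b29/s1 L1-HIT; vc=[]
#5 0xa9→b21/s1 MISS; vc=[29]
#6 0xce→b25/s1 MISS; vc=[29,21]
#7 0xe9→b29/s1 VC-HIT; vc=[25,21]
#8 0x41→b8/s0 L1-HIT; vc=[25,21]
#9 0x2a→b5/s1 MISS; vc=[25,21,29]
#10 0x4e→b9/s1 MISS; vc=[21,29,5]
#11 0x2c→b5/s1 VC-HIT; vc=[21,29,9]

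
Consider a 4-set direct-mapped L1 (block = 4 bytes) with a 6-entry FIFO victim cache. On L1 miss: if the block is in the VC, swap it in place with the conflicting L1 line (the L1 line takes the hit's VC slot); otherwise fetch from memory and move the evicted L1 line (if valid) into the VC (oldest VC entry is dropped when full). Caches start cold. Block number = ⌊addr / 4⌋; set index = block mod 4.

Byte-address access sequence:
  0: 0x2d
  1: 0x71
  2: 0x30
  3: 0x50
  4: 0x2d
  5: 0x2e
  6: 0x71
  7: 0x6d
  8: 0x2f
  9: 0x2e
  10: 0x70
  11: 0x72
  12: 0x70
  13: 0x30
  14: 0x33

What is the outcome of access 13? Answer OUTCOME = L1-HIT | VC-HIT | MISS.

  [0] addr=0x2d blk=11 s=3: MISS | VC []
  [1] addr=0x71 blk=28 s=0: MISS | VC []
  [2] addr=0x30 blk=12 s=0: MISS | VC [28]
  [3] addr=0x50 blk=20 s=0: MISS | VC [28, 12]
  [4] addr=0x2d blk=11 s=3: L1-HIT | VC [28, 12]
  [5] addr=0x2e blk=11 s=3: L1-HIT | VC [28, 12]
  [6] addr=0x71 blk=28 s=0: VC-HIT | VC [20, 12]
  [7] addr=0x6d blk=27 s=3: MISS | VC [20, 12, 11]
  [8] addr=0x2f blk=11 s=3: VC-HIT | VC [20, 12, 27]
  [9] addr=0x2e blk=11 s=3: L1-HIT | VC [20, 12, 27]
  [10] addr=0x70 blk=28 s=0: L1-HIT | VC [20, 12, 27]
  [11] addr=0x72 blk=28 s=0: L1-HIT | VC [20, 12, 27]
  [12] addr=0x70 blk=28 s=0: L1-HIT | VC [20, 12, 27]
  [13] addr=0x30 blk=12 s=0: VC-HIT | VC [20, 28, 27]
  [14] addr=0x33 blk=12 s=0: L1-HIT | VC [20, 28, 27]

OUTCOME = VC-HIT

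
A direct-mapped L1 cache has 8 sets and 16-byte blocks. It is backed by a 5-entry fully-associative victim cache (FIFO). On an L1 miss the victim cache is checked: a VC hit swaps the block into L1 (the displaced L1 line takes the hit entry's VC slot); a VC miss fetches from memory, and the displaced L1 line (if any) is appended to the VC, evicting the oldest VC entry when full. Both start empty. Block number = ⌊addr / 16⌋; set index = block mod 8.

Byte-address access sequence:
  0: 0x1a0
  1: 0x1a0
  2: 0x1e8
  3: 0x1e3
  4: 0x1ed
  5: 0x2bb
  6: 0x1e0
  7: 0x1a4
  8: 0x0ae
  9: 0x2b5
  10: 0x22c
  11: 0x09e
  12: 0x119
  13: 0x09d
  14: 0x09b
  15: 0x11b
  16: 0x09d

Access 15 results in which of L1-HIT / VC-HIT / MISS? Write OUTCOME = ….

OUTCOME = VC-HIT

  [0] addr=0x1a0 blk=26 s=2: MISS | VC []
  [1] addr=0x1a0 blk=26 s=2: L1-HIT | VC []
  [2] addr=0x1e8 blk=30 s=6: MISS | VC []
  [3] addr=0x1e3 blk=30 s=6: L1-HIT | VC []
  [4] addr=0x1ed blk=30 s=6: L1-HIT | VC []
  [5] addr=0x2bb blk=43 s=3: MISS | VC []
  [6] addr=0x1e0 blk=30 s=6: L1-HIT | VC []
  [7] addr=0x1a4 blk=26 s=2: L1-HIT | VC []
  [8] addr=0xae blk=10 s=2: MISS | VC [26]
  [9] addr=0x2b5 blk=43 s=3: L1-HIT | VC [26]
  [10] addr=0x22c blk=34 s=2: MISS | VC [26, 10]
  [11] addr=0x9e blk=9 s=1: MISS | VC [26, 10]
  [12] addr=0x119 blk=17 s=1: MISS | VC [26, 10, 9]
  [13] addr=0x9d blk=9 s=1: VC-HIT | VC [26, 10, 17]
  [14] addr=0x9b blk=9 s=1: L1-HIT | VC [26, 10, 17]
  [15] addr=0x11b blk=17 s=1: VC-HIT | VC [26, 10, 9]
  [16] addr=0x9d blk=9 s=1: VC-HIT | VC [26, 10, 17]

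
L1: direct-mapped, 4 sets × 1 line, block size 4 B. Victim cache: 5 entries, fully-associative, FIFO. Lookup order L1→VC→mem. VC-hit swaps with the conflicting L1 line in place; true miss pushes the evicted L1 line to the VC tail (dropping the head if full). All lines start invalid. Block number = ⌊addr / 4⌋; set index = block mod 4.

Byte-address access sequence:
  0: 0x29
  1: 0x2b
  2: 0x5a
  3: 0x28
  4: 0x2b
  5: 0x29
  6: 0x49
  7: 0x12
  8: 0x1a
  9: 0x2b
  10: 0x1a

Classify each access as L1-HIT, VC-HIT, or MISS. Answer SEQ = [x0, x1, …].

SEQ = [MISS, L1-HIT, MISS, VC-HIT, L1-HIT, L1-HIT, MISS, MISS, MISS, VC-HIT, VC-HIT]

#0 0x29→b10/s2 MISS; vc=[]
#1 0x2b→b10/s2 L1-HIT; vc=[]
#2 0x5a→b22/s2 MISS; vc=[10]
#3 0x28→b10/s2 VC-HIT; vc=[22]
#4 0x2b→b10/s2 L1-HIT; vc=[22]
#5 0x29→b10/s2 L1-HIT; vc=[22]
#6 0x49→b18/s2 MISS; vc=[22,10]
#7 0x12→b4/s0 MISS; vc=[22,10]
#8 0x1a→b6/s2 MISS; vc=[22,10,18]
#9 0x2b→b10/s2 VC-HIT; vc=[22,6,18]
#10 0x1a→b6/s2 VC-HIT; vc=[22,10,18]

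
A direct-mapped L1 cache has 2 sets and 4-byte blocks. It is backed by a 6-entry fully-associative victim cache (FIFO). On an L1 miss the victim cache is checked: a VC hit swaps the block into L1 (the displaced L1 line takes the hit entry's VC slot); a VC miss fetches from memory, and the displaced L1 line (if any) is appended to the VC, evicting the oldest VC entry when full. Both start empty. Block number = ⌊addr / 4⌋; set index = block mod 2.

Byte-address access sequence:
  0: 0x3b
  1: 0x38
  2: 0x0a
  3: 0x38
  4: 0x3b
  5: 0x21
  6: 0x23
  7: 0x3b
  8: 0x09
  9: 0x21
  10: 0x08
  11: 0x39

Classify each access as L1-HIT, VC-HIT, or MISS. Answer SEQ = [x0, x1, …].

0: 0x3b (blk 14, set 0) → MISS  vc=[]
1: 0x38 (blk 14, set 0) → L1-HIT  vc=[]
2: 0xa (blk 2, set 0) → MISS  vc=[14]
3: 0x38 (blk 14, set 0) → VC-HIT  vc=[2]
4: 0x3b (blk 14, set 0) → L1-HIT  vc=[2]
5: 0x21 (blk 8, set 0) → MISS  vc=[2, 14]
6: 0x23 (blk 8, set 0) → L1-HIT  vc=[2, 14]
7: 0x3b (blk 14, set 0) → VC-HIT  vc=[2, 8]
8: 0x9 (blk 2, set 0) → VC-HIT  vc=[14, 8]
9: 0x21 (blk 8, set 0) → VC-HIT  vc=[14, 2]
10: 0x8 (blk 2, set 0) → VC-HIT  vc=[14, 8]
11: 0x39 (blk 14, set 0) → VC-HIT  vc=[2, 8]

SEQ = [MISS, L1-HIT, MISS, VC-HIT, L1-HIT, MISS, L1-HIT, VC-HIT, VC-HIT, VC-HIT, VC-HIT, VC-HIT]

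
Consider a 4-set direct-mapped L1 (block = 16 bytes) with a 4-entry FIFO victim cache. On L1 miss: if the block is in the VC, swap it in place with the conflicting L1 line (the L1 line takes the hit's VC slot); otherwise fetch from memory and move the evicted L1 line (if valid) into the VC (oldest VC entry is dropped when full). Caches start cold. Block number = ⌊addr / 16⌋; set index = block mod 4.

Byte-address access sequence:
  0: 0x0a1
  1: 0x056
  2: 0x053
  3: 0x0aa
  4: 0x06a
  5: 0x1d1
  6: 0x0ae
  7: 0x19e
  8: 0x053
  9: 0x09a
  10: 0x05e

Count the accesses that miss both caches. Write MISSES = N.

#0 0xa1→b10/s2 MISS; vc=[]
#1 0x56→b5/s1 MISS; vc=[]
#2 0x53→b5/s1 L1-HIT; vc=[]
#3 0xaa→b10/s2 L1-HIT; vc=[]
#4 0x6a→b6/s2 MISS; vc=[10]
#5 0x1d1→b29/s1 MISS; vc=[10,5]
#6 0xae→b10/s2 VC-HIT; vc=[6,5]
#7 0x19e→b25/s1 MISS; vc=[6,5,29]
#8 0x53→b5/s1 VC-HIT; vc=[6,25,29]
#9 0x9a→b9/s1 MISS; vc=[6,25,29,5]
#10 0x5e→b5/s1 VC-HIT; vc=[6,25,29,9]

MISSES = 6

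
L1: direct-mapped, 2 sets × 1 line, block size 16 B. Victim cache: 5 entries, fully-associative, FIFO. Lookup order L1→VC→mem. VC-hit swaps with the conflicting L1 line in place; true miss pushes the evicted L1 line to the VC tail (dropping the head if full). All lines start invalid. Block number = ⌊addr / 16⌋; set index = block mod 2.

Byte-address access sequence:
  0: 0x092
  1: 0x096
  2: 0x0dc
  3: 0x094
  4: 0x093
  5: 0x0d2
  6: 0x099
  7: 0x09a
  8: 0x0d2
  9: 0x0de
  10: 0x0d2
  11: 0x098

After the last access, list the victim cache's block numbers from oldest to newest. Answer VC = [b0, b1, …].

  [0] addr=0x92 blk=9 s=1: MISS | VC []
  [1] addr=0x96 blk=9 s=1: L1-HIT | VC []
  [2] addr=0xdc blk=13 s=1: MISS | VC [9]
  [3] addr=0x94 blk=9 s=1: VC-HIT | VC [13]
  [4] addr=0x93 blk=9 s=1: L1-HIT | VC [13]
  [5] addr=0xd2 blk=13 s=1: VC-HIT | VC [9]
  [6] addr=0x99 blk=9 s=1: VC-HIT | VC [13]
  [7] addr=0x9a blk=9 s=1: L1-HIT | VC [13]
  [8] addr=0xd2 blk=13 s=1: VC-HIT | VC [9]
  [9] addr=0xde blk=13 s=1: L1-HIT | VC [9]
  [10] addr=0xd2 blk=13 s=1: L1-HIT | VC [9]
  [11] addr=0x98 blk=9 s=1: VC-HIT | VC [13]

VC = [13]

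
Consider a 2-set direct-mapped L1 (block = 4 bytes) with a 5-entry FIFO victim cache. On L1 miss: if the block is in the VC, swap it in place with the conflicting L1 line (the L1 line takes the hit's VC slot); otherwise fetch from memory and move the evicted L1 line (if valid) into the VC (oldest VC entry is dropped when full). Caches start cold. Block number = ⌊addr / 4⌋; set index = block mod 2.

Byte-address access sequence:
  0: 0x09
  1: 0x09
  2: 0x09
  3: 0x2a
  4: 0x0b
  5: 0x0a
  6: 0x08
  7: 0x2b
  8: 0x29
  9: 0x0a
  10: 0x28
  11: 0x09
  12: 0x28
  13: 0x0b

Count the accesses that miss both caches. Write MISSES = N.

MISSES = 2

#0 0x9→b2/s0 MISS; vc=[]
#1 0x9→b2/s0 L1-HIT; vc=[]
#2 0x9→b2/s0 L1-HIT; vc=[]
#3 0x2a→b10/s0 MISS; vc=[2]
#4 0xb→b2/s0 VC-HIT; vc=[10]
#5 0xa→b2/s0 L1-HIT; vc=[10]
#6 0x8→b2/s0 L1-HIT; vc=[10]
#7 0x2b→b10/s0 VC-HIT; vc=[2]
#8 0x29→b10/s0 L1-HIT; vc=[2]
#9 0xa→b2/s0 VC-HIT; vc=[10]
#10 0x28→b10/s0 VC-HIT; vc=[2]
#11 0x9→b2/s0 VC-HIT; vc=[10]
#12 0x28→b10/s0 VC-HIT; vc=[2]
#13 0xb→b2/s0 VC-HIT; vc=[10]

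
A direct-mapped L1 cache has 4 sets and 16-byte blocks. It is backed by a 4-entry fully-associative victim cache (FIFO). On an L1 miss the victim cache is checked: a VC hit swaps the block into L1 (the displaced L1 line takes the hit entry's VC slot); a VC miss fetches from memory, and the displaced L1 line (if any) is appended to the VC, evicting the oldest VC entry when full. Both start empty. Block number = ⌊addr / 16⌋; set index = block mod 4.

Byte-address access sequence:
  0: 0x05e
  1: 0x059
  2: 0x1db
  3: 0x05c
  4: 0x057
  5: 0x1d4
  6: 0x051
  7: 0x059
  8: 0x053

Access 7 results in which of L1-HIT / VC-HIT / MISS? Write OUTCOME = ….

OUTCOME = L1-HIT

#0 0x5e→b5/s1 MISS; vc=[]
#1 0x59→b5/s1 L1-HIT; vc=[]
#2 0x1db→b29/s1 MISS; vc=[5]
#3 0x5c→b5/s1 VC-HIT; vc=[29]
#4 0x57→b5/s1 L1-HIT; vc=[29]
#5 0x1d4→b29/s1 VC-HIT; vc=[5]
#6 0x51→b5/s1 VC-HIT; vc=[29]
#7 0x59→b5/s1 L1-HIT; vc=[29]
#8 0x53→b5/s1 L1-HIT; vc=[29]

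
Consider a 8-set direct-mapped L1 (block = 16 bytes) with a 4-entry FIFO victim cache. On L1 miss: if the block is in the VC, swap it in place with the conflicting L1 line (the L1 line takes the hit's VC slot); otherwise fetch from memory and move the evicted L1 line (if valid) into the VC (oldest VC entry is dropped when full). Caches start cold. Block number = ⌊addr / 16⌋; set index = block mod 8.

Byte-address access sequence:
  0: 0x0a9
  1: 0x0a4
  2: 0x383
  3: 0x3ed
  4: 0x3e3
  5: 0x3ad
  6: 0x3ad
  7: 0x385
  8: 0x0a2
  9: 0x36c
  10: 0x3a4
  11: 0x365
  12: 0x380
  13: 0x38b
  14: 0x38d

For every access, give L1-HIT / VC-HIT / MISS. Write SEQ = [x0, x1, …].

0: 0xa9 (blk 10, set 2) → MISS  vc=[]
1: 0xa4 (blk 10, set 2) → L1-HIT  vc=[]
2: 0x383 (blk 56, set 0) → MISS  vc=[]
3: 0x3ed (blk 62, set 6) → MISS  vc=[]
4: 0x3e3 (blk 62, set 6) → L1-HIT  vc=[]
5: 0x3ad (blk 58, set 2) → MISS  vc=[10]
6: 0x3ad (blk 58, set 2) → L1-HIT  vc=[10]
7: 0x385 (blk 56, set 0) → L1-HIT  vc=[10]
8: 0xa2 (blk 10, set 2) → VC-HIT  vc=[58]
9: 0x36c (blk 54, set 6) → MISS  vc=[58, 62]
10: 0x3a4 (blk 58, set 2) → VC-HIT  vc=[10, 62]
11: 0x365 (blk 54, set 6) → L1-HIT  vc=[10, 62]
12: 0x380 (blk 56, set 0) → L1-HIT  vc=[10, 62]
13: 0x38b (blk 56, set 0) → L1-HIT  vc=[10, 62]
14: 0x38d (blk 56, set 0) → L1-HIT  vc=[10, 62]

SEQ = [MISS, L1-HIT, MISS, MISS, L1-HIT, MISS, L1-HIT, L1-HIT, VC-HIT, MISS, VC-HIT, L1-HIT, L1-HIT, L1-HIT, L1-HIT]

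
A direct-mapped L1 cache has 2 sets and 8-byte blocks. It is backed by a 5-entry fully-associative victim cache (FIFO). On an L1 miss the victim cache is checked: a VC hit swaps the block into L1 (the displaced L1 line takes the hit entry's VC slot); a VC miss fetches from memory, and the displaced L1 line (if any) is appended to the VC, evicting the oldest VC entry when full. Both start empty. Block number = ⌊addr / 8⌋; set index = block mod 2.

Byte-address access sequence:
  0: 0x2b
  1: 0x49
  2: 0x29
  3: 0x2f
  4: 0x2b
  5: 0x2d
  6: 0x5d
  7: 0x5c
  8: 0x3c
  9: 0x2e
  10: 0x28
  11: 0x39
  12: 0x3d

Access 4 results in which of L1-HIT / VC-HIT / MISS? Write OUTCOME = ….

OUTCOME = L1-HIT

  [0] addr=0x2b blk=5 s=1: MISS | VC []
  [1] addr=0x49 blk=9 s=1: MISS | VC [5]
  [2] addr=0x29 blk=5 s=1: VC-HIT | VC [9]
  [3] addr=0x2f blk=5 s=1: L1-HIT | VC [9]
  [4] addr=0x2b blk=5 s=1: L1-HIT | VC [9]
  [5] addr=0x2d blk=5 s=1: L1-HIT | VC [9]
  [6] addr=0x5d blk=11 s=1: MISS | VC [9, 5]
  [7] addr=0x5c blk=11 s=1: L1-HIT | VC [9, 5]
  [8] addr=0x3c blk=7 s=1: MISS | VC [9, 5, 11]
  [9] addr=0x2e blk=5 s=1: VC-HIT | VC [9, 7, 11]
  [10] addr=0x28 blk=5 s=1: L1-HIT | VC [9, 7, 11]
  [11] addr=0x39 blk=7 s=1: VC-HIT | VC [9, 5, 11]
  [12] addr=0x3d blk=7 s=1: L1-HIT | VC [9, 5, 11]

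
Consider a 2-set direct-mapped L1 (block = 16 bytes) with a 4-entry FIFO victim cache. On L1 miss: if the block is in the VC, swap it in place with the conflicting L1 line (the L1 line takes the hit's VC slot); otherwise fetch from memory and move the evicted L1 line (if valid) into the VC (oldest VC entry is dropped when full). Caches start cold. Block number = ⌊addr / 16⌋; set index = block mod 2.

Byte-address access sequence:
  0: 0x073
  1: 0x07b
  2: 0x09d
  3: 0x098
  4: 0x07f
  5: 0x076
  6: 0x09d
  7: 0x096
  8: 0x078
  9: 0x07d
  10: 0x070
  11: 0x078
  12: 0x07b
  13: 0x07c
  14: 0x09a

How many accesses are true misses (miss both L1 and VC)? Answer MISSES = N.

MISSES = 2

  [0] addr=0x73 blk=7 s=1: MISS | VC []
  [1] addr=0x7b blk=7 s=1: L1-HIT | VC []
  [2] addr=0x9d blk=9 s=1: MISS | VC [7]
  [3] addr=0x98 blk=9 s=1: L1-HIT | VC [7]
  [4] addr=0x7f blk=7 s=1: VC-HIT | VC [9]
  [5] addr=0x76 blk=7 s=1: L1-HIT | VC [9]
  [6] addr=0x9d blk=9 s=1: VC-HIT | VC [7]
  [7] addr=0x96 blk=9 s=1: L1-HIT | VC [7]
  [8] addr=0x78 blk=7 s=1: VC-HIT | VC [9]
  [9] addr=0x7d blk=7 s=1: L1-HIT | VC [9]
  [10] addr=0x70 blk=7 s=1: L1-HIT | VC [9]
  [11] addr=0x78 blk=7 s=1: L1-HIT | VC [9]
  [12] addr=0x7b blk=7 s=1: L1-HIT | VC [9]
  [13] addr=0x7c blk=7 s=1: L1-HIT | VC [9]
  [14] addr=0x9a blk=9 s=1: VC-HIT | VC [7]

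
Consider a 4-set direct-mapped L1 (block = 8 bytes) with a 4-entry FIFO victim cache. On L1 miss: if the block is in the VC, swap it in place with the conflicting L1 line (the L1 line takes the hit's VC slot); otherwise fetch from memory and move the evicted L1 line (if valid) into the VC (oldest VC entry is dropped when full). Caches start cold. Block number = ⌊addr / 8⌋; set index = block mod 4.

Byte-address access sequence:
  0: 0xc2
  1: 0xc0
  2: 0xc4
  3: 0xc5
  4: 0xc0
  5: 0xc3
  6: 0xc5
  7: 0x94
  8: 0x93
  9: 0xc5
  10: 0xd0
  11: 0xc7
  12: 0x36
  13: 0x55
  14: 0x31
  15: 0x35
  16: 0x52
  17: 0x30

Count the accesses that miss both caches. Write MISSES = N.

MISSES = 5

  [0] addr=0xc2 blk=24 s=0: MISS | VC []
  [1] addr=0xc0 blk=24 s=0: L1-HIT | VC []
  [2] addr=0xc4 blk=24 s=0: L1-HIT | VC []
  [3] addr=0xc5 blk=24 s=0: L1-HIT | VC []
  [4] addr=0xc0 blk=24 s=0: L1-HIT | VC []
  [5] addr=0xc3 blk=24 s=0: L1-HIT | VC []
  [6] addr=0xc5 blk=24 s=0: L1-HIT | VC []
  [7] addr=0x94 blk=18 s=2: MISS | VC []
  [8] addr=0x93 blk=18 s=2: L1-HIT | VC []
  [9] addr=0xc5 blk=24 s=0: L1-HIT | VC []
  [10] addr=0xd0 blk=26 s=2: MISS | VC [18]
  [11] addr=0xc7 blk=24 s=0: L1-HIT | VC [18]
  [12] addr=0x36 blk=6 s=2: MISS | VC [18, 26]
  [13] addr=0x55 blk=10 s=2: MISS | VC [18, 26, 6]
  [14] addr=0x31 blk=6 s=2: VC-HIT | VC [18, 26, 10]
  [15] addr=0x35 blk=6 s=2: L1-HIT | VC [18, 26, 10]
  [16] addr=0x52 blk=10 s=2: VC-HIT | VC [18, 26, 6]
  [17] addr=0x30 blk=6 s=2: VC-HIT | VC [18, 26, 10]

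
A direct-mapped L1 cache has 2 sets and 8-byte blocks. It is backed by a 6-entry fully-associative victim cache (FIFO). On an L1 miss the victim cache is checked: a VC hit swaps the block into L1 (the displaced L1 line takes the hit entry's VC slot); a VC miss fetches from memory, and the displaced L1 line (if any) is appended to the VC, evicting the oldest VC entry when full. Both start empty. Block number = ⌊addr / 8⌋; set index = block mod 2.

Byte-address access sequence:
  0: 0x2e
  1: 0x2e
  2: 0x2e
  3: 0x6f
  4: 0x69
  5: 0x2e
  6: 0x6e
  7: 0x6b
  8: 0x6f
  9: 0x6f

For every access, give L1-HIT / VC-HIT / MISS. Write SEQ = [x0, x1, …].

  [0] addr=0x2e blk=5 s=1: MISS | VC []
  [1] addr=0x2e blk=5 s=1: L1-HIT | VC []
  [2] addr=0x2e blk=5 s=1: L1-HIT | VC []
  [3] addr=0x6f blk=13 s=1: MISS | VC [5]
  [4] addr=0x69 blk=13 s=1: L1-HIT | VC [5]
  [5] addr=0x2e blk=5 s=1: VC-HIT | VC [13]
  [6] addr=0x6e blk=13 s=1: VC-HIT | VC [5]
  [7] addr=0x6b blk=13 s=1: L1-HIT | VC [5]
  [8] addr=0x6f blk=13 s=1: L1-HIT | VC [5]
  [9] addr=0x6f blk=13 s=1: L1-HIT | VC [5]

SEQ = [MISS, L1-HIT, L1-HIT, MISS, L1-HIT, VC-HIT, VC-HIT, L1-HIT, L1-HIT, L1-HIT]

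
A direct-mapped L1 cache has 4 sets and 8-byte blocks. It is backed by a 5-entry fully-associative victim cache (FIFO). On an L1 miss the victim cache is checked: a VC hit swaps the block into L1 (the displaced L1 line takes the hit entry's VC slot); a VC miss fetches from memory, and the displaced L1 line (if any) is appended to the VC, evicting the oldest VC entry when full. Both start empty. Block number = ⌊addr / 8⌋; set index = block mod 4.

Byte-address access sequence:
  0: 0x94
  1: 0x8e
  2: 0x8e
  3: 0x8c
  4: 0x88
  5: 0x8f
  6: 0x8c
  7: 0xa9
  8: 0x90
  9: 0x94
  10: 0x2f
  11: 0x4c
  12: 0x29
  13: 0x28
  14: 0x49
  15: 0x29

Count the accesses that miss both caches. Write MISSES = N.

MISSES = 5

  [0] addr=0x94 blk=18 s=2: MISS | VC []
  [1] addr=0x8e blk=17 s=1: MISS | VC []
  [2] addr=0x8e blk=17 s=1: L1-HIT | VC []
  [3] addr=0x8c blk=17 s=1: L1-HIT | VC []
  [4] addr=0x88 blk=17 s=1: L1-HIT | VC []
  [5] addr=0x8f blk=17 s=1: L1-HIT | VC []
  [6] addr=0x8c blk=17 s=1: L1-HIT | VC []
  [7] addr=0xa9 blk=21 s=1: MISS | VC [17]
  [8] addr=0x90 blk=18 s=2: L1-HIT | VC [17]
  [9] addr=0x94 blk=18 s=2: L1-HIT | VC [17]
  [10] addr=0x2f blk=5 s=1: MISS | VC [17, 21]
  [11] addr=0x4c blk=9 s=1: MISS | VC [17, 21, 5]
  [12] addr=0x29 blk=5 s=1: VC-HIT | VC [17, 21, 9]
  [13] addr=0x28 blk=5 s=1: L1-HIT | VC [17, 21, 9]
  [14] addr=0x49 blk=9 s=1: VC-HIT | VC [17, 21, 5]
  [15] addr=0x29 blk=5 s=1: VC-HIT | VC [17, 21, 9]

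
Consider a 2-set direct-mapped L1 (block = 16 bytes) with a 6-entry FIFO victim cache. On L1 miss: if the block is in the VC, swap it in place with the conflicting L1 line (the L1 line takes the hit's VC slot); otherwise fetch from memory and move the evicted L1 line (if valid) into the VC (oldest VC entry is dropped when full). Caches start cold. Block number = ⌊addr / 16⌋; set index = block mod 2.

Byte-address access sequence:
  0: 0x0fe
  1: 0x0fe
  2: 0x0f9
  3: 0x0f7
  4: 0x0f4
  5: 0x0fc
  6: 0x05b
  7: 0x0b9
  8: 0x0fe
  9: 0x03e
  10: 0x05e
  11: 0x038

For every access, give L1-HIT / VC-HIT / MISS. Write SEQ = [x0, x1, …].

  [0] addr=0xfe blk=15 s=1: MISS | VC []
  [1] addr=0xfe blk=15 s=1: L1-HIT | VC []
  [2] addr=0xf9 blk=15 s=1: L1-HIT | VC []
  [3] addr=0xf7 blk=15 s=1: L1-HIT | VC []
  [4] addr=0xf4 blk=15 s=1: L1-HIT | VC []
  [5] addr=0xfc blk=15 s=1: L1-HIT | VC []
  [6] addr=0x5b blk=5 s=1: MISS | VC [15]
  [7] addr=0xb9 blk=11 s=1: MISS | VC [15, 5]
  [8] addr=0xfe blk=15 s=1: VC-HIT | VC [11, 5]
  [9] addr=0x3e blk=3 s=1: MISS | VC [11, 5, 15]
  [10] addr=0x5e blk=5 s=1: VC-HIT | VC [11, 3, 15]
  [11] addr=0x38 blk=3 s=1: VC-HIT | VC [11, 5, 15]

SEQ = [MISS, L1-HIT, L1-HIT, L1-HIT, L1-HIT, L1-HIT, MISS, MISS, VC-HIT, MISS, VC-HIT, VC-HIT]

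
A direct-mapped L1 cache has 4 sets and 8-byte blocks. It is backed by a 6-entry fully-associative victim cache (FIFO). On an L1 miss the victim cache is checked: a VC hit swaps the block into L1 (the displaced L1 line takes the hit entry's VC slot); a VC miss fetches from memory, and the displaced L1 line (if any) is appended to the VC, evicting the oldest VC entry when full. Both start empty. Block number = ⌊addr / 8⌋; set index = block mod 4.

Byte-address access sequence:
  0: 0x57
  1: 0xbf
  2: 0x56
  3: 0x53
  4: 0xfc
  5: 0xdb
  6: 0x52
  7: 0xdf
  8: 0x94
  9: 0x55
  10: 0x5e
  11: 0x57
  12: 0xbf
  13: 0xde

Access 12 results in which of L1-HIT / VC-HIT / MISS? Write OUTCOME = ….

0: 0x57 (blk 10, set 2) → MISS  vc=[]
1: 0xbf (blk 23, set 3) → MISS  vc=[]
2: 0x56 (blk 10, set 2) → L1-HIT  vc=[]
3: 0x53 (blk 10, set 2) → L1-HIT  vc=[]
4: 0xfc (blk 31, set 3) → MISS  vc=[23]
5: 0xdb (blk 27, set 3) → MISS  vc=[23, 31]
6: 0x52 (blk 10, set 2) → L1-HIT  vc=[23, 31]
7: 0xdf (blk 27, set 3) → L1-HIT  vc=[23, 31]
8: 0x94 (blk 18, set 2) → MISS  vc=[23, 31, 10]
9: 0x55 (blk 10, set 2) → VC-HIT  vc=[23, 31, 18]
10: 0x5e (blk 11, set 3) → MISS  vc=[23, 31, 18, 27]
11: 0x57 (blk 10, set 2) → L1-HIT  vc=[23, 31, 18, 27]
12: 0xbf (blk 23, set 3) → VC-HIT  vc=[11, 31, 18, 27]
13: 0xde (blk 27, set 3) → VC-HIT  vc=[11, 31, 18, 23]

OUTCOME = VC-HIT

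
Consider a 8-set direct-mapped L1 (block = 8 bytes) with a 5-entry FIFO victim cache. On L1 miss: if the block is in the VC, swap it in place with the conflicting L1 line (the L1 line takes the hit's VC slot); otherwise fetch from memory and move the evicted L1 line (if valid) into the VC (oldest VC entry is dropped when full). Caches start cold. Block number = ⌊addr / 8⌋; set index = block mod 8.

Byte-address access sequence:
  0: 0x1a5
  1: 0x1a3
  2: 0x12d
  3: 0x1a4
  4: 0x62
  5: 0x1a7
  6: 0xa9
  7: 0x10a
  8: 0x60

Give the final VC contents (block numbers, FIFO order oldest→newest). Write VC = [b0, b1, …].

#0 0x1a5→b52/s4 MISS; vc=[]
#1 0x1a3→b52/s4 L1-HIT; vc=[]
#2 0x12d→b37/s5 MISS; vc=[]
#3 0x1a4→b52/s4 L1-HIT; vc=[]
#4 0x62→b12/s4 MISS; vc=[52]
#5 0x1a7→b52/s4 VC-HIT; vc=[12]
#6 0xa9→b21/s5 MISS; vc=[12,37]
#7 0x10a→b33/s1 MISS; vc=[12,37]
#8 0x60→b12/s4 VC-HIT; vc=[52,37]

VC = [52, 37]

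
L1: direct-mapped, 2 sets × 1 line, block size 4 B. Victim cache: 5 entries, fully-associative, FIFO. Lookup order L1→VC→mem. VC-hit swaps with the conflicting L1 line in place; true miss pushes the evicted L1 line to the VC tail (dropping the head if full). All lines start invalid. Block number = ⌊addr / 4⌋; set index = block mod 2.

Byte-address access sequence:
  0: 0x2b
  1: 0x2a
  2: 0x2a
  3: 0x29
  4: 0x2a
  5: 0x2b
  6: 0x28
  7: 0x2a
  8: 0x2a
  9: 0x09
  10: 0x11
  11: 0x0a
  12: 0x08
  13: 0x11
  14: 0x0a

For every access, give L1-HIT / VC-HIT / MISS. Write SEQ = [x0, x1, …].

  [0] addr=0x2b blk=10 s=0: MISS | VC []
  [1] addr=0x2a blk=10 s=0: L1-HIT | VC []
  [2] addr=0x2a blk=10 s=0: L1-HIT | VC []
  [3] addr=0x29 blk=10 s=0: L1-HIT | VC []
  [4] addr=0x2a blk=10 s=0: L1-HIT | VC []
  [5] addr=0x2b blk=10 s=0: L1-HIT | VC []
  [6] addr=0x28 blk=10 s=0: L1-HIT | VC []
  [7] addr=0x2a blk=10 s=0: L1-HIT | VC []
  [8] addr=0x2a blk=10 s=0: L1-HIT | VC []
  [9] addr=0x9 blk=2 s=0: MISS | VC [10]
  [10] addr=0x11 blk=4 s=0: MISS | VC [10, 2]
  [11] addr=0xa blk=2 s=0: VC-HIT | VC [10, 4]
  [12] addr=0x8 blk=2 s=0: L1-HIT | VC [10, 4]
  [13] addr=0x11 blk=4 s=0: VC-HIT | VC [10, 2]
  [14] addr=0xa blk=2 s=0: VC-HIT | VC [10, 4]

SEQ = [MISS, L1-HIT, L1-HIT, L1-HIT, L1-HIT, L1-HIT, L1-HIT, L1-HIT, L1-HIT, MISS, MISS, VC-HIT, L1-HIT, VC-HIT, VC-HIT]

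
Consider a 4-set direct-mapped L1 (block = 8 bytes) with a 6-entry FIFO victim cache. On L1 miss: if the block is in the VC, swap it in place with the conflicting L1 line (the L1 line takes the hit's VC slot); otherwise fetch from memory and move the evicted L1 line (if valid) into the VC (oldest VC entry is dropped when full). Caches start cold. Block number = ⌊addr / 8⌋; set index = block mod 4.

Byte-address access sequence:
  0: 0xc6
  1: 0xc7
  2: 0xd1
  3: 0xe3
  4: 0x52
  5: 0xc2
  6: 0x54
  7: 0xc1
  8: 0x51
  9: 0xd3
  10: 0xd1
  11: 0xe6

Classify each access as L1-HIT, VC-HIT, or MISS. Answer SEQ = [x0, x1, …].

SEQ = [MISS, L1-HIT, MISS, MISS, MISS, VC-HIT, L1-HIT, L1-HIT, L1-HIT, VC-HIT, L1-HIT, VC-HIT]

  [0] addr=0xc6 blk=24 s=0: MISS | VC []
  [1] addr=0xc7 blk=24 s=0: L1-HIT | VC []
  [2] addr=0xd1 blk=26 s=2: MISS | VC []
  [3] addr=0xe3 blk=28 s=0: MISS | VC [24]
  [4] addr=0x52 blk=10 s=2: MISS | VC [24, 26]
  [5] addr=0xc2 blk=24 s=0: VC-HIT | VC [28, 26]
  [6] addr=0x54 blk=10 s=2: L1-HIT | VC [28, 26]
  [7] addr=0xc1 blk=24 s=0: L1-HIT | VC [28, 26]
  [8] addr=0x51 blk=10 s=2: L1-HIT | VC [28, 26]
  [9] addr=0xd3 blk=26 s=2: VC-HIT | VC [28, 10]
  [10] addr=0xd1 blk=26 s=2: L1-HIT | VC [28, 10]
  [11] addr=0xe6 blk=28 s=0: VC-HIT | VC [24, 10]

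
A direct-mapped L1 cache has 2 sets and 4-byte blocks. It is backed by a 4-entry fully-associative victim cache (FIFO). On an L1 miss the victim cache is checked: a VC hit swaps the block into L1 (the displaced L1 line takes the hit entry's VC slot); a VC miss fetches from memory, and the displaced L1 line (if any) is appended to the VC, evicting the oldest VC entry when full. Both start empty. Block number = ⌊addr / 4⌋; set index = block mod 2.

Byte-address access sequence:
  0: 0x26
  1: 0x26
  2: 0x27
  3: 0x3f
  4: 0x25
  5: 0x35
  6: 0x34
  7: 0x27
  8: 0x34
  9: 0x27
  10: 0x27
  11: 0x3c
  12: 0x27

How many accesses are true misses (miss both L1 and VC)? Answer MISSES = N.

MISSES = 3

0: 0x26 (blk 9, set 1) → MISS  vc=[]
1: 0x26 (blk 9, set 1) → L1-HIT  vc=[]
2: 0x27 (blk 9, set 1) → L1-HIT  vc=[]
3: 0x3f (blk 15, set 1) → MISS  vc=[9]
4: 0x25 (blk 9, set 1) → VC-HIT  vc=[15]
5: 0x35 (blk 13, set 1) → MISS  vc=[15, 9]
6: 0x34 (blk 13, set 1) → L1-HIT  vc=[15, 9]
7: 0x27 (blk 9, set 1) → VC-HIT  vc=[15, 13]
8: 0x34 (blk 13, set 1) → VC-HIT  vc=[15, 9]
9: 0x27 (blk 9, set 1) → VC-HIT  vc=[15, 13]
10: 0x27 (blk 9, set 1) → L1-HIT  vc=[15, 13]
11: 0x3c (blk 15, set 1) → VC-HIT  vc=[9, 13]
12: 0x27 (blk 9, set 1) → VC-HIT  vc=[15, 13]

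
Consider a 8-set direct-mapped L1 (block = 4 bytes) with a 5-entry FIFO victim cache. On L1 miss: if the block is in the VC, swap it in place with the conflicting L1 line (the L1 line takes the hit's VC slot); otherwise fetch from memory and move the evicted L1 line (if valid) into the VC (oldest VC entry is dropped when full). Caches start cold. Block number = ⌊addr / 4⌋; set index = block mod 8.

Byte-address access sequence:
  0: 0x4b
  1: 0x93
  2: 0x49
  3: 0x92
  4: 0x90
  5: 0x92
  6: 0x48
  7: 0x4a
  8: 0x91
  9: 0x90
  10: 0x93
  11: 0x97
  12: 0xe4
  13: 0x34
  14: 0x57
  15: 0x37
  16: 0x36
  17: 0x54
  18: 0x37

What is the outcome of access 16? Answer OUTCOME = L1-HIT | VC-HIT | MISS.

OUTCOME = L1-HIT

  [0] addr=0x4b blk=18 s=2: MISS | VC []
  [1] addr=0x93 blk=36 s=4: MISS | VC []
  [2] addr=0x49 blk=18 s=2: L1-HIT | VC []
  [3] addr=0x92 blk=36 s=4: L1-HIT | VC []
  [4] addr=0x90 blk=36 s=4: L1-HIT | VC []
  [5] addr=0x92 blk=36 s=4: L1-HIT | VC []
  [6] addr=0x48 blk=18 s=2: L1-HIT | VC []
  [7] addr=0x4a blk=18 s=2: L1-HIT | VC []
  [8] addr=0x91 blk=36 s=4: L1-HIT | VC []
  [9] addr=0x90 blk=36 s=4: L1-HIT | VC []
  [10] addr=0x93 blk=36 s=4: L1-HIT | VC []
  [11] addr=0x97 blk=37 s=5: MISS | VC []
  [12] addr=0xe4 blk=57 s=1: MISS | VC []
  [13] addr=0x34 blk=13 s=5: MISS | VC [37]
  [14] addr=0x57 blk=21 s=5: MISS | VC [37, 13]
  [15] addr=0x37 blk=13 s=5: VC-HIT | VC [37, 21]
  [16] addr=0x36 blk=13 s=5: L1-HIT | VC [37, 21]
  [17] addr=0x54 blk=21 s=5: VC-HIT | VC [37, 13]
  [18] addr=0x37 blk=13 s=5: VC-HIT | VC [37, 21]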